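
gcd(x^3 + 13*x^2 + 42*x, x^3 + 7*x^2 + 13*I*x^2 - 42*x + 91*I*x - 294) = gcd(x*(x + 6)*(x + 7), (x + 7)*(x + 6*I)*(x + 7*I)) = x + 7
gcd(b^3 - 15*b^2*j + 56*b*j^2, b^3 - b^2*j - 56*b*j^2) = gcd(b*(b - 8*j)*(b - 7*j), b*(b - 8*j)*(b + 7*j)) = b^2 - 8*b*j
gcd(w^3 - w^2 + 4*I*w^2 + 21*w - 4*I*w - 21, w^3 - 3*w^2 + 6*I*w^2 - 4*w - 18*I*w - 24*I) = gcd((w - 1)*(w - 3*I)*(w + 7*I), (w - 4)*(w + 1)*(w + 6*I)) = 1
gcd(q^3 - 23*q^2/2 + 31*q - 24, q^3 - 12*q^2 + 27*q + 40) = q - 8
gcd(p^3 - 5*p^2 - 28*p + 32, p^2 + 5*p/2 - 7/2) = p - 1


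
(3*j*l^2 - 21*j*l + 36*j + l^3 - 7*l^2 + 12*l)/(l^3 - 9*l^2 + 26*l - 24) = (3*j + l)/(l - 2)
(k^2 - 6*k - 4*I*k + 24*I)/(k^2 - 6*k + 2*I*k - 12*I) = (k - 4*I)/(k + 2*I)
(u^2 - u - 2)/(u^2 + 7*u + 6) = (u - 2)/(u + 6)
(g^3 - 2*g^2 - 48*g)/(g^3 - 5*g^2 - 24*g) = (g + 6)/(g + 3)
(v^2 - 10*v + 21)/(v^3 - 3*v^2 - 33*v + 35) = (v - 3)/(v^2 + 4*v - 5)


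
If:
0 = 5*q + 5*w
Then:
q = -w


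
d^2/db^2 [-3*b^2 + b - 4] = -6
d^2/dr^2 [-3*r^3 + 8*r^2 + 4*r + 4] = 16 - 18*r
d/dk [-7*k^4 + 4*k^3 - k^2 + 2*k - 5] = -28*k^3 + 12*k^2 - 2*k + 2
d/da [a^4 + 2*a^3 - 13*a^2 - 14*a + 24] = 4*a^3 + 6*a^2 - 26*a - 14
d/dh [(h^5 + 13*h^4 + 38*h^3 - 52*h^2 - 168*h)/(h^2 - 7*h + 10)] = (3*h^4 + 10*h^3 - 157*h^2 - 680*h - 420)/(h^2 - 10*h + 25)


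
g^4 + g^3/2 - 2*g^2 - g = g*(g + 1/2)*(g - sqrt(2))*(g + sqrt(2))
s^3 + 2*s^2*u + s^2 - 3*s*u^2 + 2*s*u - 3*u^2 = (s + 1)*(s - u)*(s + 3*u)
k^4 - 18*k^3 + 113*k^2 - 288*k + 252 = (k - 7)*(k - 6)*(k - 3)*(k - 2)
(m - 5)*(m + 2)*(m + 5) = m^3 + 2*m^2 - 25*m - 50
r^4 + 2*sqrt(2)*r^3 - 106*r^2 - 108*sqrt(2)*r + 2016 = (r - 6*sqrt(2))*(r - 3*sqrt(2))*(r + 4*sqrt(2))*(r + 7*sqrt(2))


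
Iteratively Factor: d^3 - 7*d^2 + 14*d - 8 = (d - 2)*(d^2 - 5*d + 4) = (d - 2)*(d - 1)*(d - 4)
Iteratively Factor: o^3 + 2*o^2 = (o + 2)*(o^2) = o*(o + 2)*(o)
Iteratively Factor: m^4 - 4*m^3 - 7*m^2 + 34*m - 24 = (m - 2)*(m^3 - 2*m^2 - 11*m + 12) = (m - 2)*(m + 3)*(m^2 - 5*m + 4) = (m - 4)*(m - 2)*(m + 3)*(m - 1)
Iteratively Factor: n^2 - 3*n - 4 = (n - 4)*(n + 1)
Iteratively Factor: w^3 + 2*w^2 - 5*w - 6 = (w + 3)*(w^2 - w - 2) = (w + 1)*(w + 3)*(w - 2)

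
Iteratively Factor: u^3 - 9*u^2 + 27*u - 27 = (u - 3)*(u^2 - 6*u + 9) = (u - 3)^2*(u - 3)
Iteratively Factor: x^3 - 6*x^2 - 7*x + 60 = (x - 4)*(x^2 - 2*x - 15) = (x - 5)*(x - 4)*(x + 3)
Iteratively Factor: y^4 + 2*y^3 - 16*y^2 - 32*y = (y - 4)*(y^3 + 6*y^2 + 8*y) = (y - 4)*(y + 4)*(y^2 + 2*y) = y*(y - 4)*(y + 4)*(y + 2)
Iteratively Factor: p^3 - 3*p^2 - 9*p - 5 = (p + 1)*(p^2 - 4*p - 5) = (p + 1)^2*(p - 5)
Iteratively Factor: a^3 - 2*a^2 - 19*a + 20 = (a - 1)*(a^2 - a - 20) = (a - 5)*(a - 1)*(a + 4)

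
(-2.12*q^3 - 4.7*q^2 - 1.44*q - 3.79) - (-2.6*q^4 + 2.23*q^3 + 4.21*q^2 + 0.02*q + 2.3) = 2.6*q^4 - 4.35*q^3 - 8.91*q^2 - 1.46*q - 6.09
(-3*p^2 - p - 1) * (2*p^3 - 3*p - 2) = -6*p^5 - 2*p^4 + 7*p^3 + 9*p^2 + 5*p + 2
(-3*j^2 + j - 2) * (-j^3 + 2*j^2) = 3*j^5 - 7*j^4 + 4*j^3 - 4*j^2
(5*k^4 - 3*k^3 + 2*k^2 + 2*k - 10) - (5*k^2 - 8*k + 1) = 5*k^4 - 3*k^3 - 3*k^2 + 10*k - 11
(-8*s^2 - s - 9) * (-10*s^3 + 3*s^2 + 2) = 80*s^5 - 14*s^4 + 87*s^3 - 43*s^2 - 2*s - 18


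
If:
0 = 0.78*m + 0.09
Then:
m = -0.12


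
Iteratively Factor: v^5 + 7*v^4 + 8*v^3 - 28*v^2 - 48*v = (v + 4)*(v^4 + 3*v^3 - 4*v^2 - 12*v) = (v - 2)*(v + 4)*(v^3 + 5*v^2 + 6*v) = (v - 2)*(v + 3)*(v + 4)*(v^2 + 2*v) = (v - 2)*(v + 2)*(v + 3)*(v + 4)*(v)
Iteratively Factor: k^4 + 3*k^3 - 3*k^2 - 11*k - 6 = (k + 1)*(k^3 + 2*k^2 - 5*k - 6) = (k - 2)*(k + 1)*(k^2 + 4*k + 3) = (k - 2)*(k + 1)^2*(k + 3)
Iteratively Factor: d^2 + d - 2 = (d - 1)*(d + 2)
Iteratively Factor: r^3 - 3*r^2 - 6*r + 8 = (r - 4)*(r^2 + r - 2) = (r - 4)*(r + 2)*(r - 1)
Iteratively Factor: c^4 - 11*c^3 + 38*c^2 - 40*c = (c - 5)*(c^3 - 6*c^2 + 8*c) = (c - 5)*(c - 4)*(c^2 - 2*c) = c*(c - 5)*(c - 4)*(c - 2)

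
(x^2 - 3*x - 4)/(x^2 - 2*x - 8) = (x + 1)/(x + 2)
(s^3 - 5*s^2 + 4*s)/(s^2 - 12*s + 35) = s*(s^2 - 5*s + 4)/(s^2 - 12*s + 35)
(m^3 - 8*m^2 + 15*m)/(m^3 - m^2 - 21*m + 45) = m*(m - 5)/(m^2 + 2*m - 15)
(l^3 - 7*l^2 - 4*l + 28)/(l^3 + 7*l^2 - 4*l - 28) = (l - 7)/(l + 7)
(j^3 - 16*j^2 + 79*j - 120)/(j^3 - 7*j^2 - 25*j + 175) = (j^2 - 11*j + 24)/(j^2 - 2*j - 35)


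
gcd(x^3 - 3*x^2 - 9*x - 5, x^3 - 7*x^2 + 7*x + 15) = x^2 - 4*x - 5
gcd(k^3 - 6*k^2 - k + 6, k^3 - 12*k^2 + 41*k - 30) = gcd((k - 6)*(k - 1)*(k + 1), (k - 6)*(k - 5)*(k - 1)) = k^2 - 7*k + 6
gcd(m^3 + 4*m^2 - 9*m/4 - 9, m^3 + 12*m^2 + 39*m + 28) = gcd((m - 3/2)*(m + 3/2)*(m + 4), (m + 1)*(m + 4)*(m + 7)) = m + 4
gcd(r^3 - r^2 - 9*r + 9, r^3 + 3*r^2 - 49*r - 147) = r + 3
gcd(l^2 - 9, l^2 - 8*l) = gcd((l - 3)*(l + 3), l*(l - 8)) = 1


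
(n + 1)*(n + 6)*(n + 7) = n^3 + 14*n^2 + 55*n + 42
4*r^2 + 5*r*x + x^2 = (r + x)*(4*r + x)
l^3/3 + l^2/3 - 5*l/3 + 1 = (l/3 + 1)*(l - 1)^2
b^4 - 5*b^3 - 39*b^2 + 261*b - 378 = (b - 6)*(b - 3)^2*(b + 7)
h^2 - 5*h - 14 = (h - 7)*(h + 2)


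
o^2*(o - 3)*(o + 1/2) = o^4 - 5*o^3/2 - 3*o^2/2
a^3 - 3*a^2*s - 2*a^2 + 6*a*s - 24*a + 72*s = (a - 6)*(a + 4)*(a - 3*s)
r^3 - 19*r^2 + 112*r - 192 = (r - 8)^2*(r - 3)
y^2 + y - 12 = (y - 3)*(y + 4)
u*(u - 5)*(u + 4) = u^3 - u^2 - 20*u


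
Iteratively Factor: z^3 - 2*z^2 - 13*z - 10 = (z - 5)*(z^2 + 3*z + 2) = (z - 5)*(z + 2)*(z + 1)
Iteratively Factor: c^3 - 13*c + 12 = (c - 3)*(c^2 + 3*c - 4) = (c - 3)*(c + 4)*(c - 1)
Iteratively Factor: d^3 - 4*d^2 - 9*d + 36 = (d - 3)*(d^2 - d - 12) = (d - 3)*(d + 3)*(d - 4)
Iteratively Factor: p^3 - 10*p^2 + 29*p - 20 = (p - 5)*(p^2 - 5*p + 4) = (p - 5)*(p - 1)*(p - 4)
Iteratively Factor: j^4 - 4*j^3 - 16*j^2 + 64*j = (j - 4)*(j^3 - 16*j) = j*(j - 4)*(j^2 - 16) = j*(j - 4)^2*(j + 4)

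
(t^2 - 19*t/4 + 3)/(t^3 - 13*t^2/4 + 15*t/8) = 2*(t - 4)/(t*(2*t - 5))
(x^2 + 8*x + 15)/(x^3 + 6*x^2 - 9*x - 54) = (x + 5)/(x^2 + 3*x - 18)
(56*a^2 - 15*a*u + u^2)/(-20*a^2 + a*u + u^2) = (56*a^2 - 15*a*u + u^2)/(-20*a^2 + a*u + u^2)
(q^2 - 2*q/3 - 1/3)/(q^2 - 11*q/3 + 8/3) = (3*q + 1)/(3*q - 8)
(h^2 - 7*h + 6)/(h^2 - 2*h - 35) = (-h^2 + 7*h - 6)/(-h^2 + 2*h + 35)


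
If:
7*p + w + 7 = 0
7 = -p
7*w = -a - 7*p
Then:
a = -245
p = -7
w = 42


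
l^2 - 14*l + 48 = (l - 8)*(l - 6)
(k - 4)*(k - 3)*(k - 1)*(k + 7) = k^4 - k^3 - 37*k^2 + 121*k - 84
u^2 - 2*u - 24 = (u - 6)*(u + 4)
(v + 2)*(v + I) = v^2 + 2*v + I*v + 2*I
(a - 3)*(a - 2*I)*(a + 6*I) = a^3 - 3*a^2 + 4*I*a^2 + 12*a - 12*I*a - 36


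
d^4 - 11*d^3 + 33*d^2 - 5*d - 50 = (d - 5)^2*(d - 2)*(d + 1)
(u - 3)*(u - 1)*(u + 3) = u^3 - u^2 - 9*u + 9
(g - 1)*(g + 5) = g^2 + 4*g - 5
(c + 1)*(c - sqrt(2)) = c^2 - sqrt(2)*c + c - sqrt(2)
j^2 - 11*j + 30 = (j - 6)*(j - 5)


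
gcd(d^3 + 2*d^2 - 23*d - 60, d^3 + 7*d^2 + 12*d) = d^2 + 7*d + 12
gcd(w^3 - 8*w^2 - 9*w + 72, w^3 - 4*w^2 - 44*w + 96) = w - 8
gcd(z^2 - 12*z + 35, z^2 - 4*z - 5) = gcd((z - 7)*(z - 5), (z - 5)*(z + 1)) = z - 5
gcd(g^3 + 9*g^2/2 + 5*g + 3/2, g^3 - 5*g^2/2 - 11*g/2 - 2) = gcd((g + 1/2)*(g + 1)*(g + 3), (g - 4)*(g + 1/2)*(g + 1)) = g^2 + 3*g/2 + 1/2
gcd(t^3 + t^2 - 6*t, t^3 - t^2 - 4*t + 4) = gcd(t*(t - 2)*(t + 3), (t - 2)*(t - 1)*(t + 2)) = t - 2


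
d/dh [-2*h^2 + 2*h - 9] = 2 - 4*h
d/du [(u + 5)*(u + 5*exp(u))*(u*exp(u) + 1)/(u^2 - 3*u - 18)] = (-(u + 5)*(u + 5*exp(u))*(2*u - 3)*(u*exp(u) + 1) + (-u^2 + 3*u + 18)*(-(u + 1)*(u + 5)*(u + 5*exp(u))*exp(u) - (u + 5)*(u*exp(u) + 1)*(5*exp(u) + 1) - (u + 5*exp(u))*(u*exp(u) + 1)))/(-u^2 + 3*u + 18)^2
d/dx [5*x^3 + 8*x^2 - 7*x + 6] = 15*x^2 + 16*x - 7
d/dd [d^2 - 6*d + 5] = 2*d - 6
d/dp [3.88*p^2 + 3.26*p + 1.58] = 7.76*p + 3.26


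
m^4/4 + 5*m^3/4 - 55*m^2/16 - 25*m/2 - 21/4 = (m/4 + 1/2)*(m - 7/2)*(m + 1/2)*(m + 6)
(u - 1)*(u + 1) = u^2 - 1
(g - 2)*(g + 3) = g^2 + g - 6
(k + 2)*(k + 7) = k^2 + 9*k + 14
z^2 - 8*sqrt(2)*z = z*(z - 8*sqrt(2))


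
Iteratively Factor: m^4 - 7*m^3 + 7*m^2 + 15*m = (m - 5)*(m^3 - 2*m^2 - 3*m) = (m - 5)*(m + 1)*(m^2 - 3*m) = (m - 5)*(m - 3)*(m + 1)*(m)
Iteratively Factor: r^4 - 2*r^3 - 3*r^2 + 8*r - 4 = (r - 1)*(r^3 - r^2 - 4*r + 4) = (r - 1)*(r + 2)*(r^2 - 3*r + 2) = (r - 1)^2*(r + 2)*(r - 2)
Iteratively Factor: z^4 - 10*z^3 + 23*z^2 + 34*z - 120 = (z + 2)*(z^3 - 12*z^2 + 47*z - 60) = (z - 5)*(z + 2)*(z^2 - 7*z + 12) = (z - 5)*(z - 4)*(z + 2)*(z - 3)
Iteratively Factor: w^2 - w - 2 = (w - 2)*(w + 1)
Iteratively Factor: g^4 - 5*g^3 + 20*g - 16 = (g - 1)*(g^3 - 4*g^2 - 4*g + 16) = (g - 1)*(g + 2)*(g^2 - 6*g + 8) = (g - 4)*(g - 1)*(g + 2)*(g - 2)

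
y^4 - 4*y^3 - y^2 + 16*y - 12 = (y - 3)*(y - 2)*(y - 1)*(y + 2)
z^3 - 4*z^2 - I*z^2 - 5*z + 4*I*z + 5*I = (z - 5)*(z + 1)*(z - I)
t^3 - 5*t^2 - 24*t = t*(t - 8)*(t + 3)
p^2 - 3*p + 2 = (p - 2)*(p - 1)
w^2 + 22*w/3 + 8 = (w + 4/3)*(w + 6)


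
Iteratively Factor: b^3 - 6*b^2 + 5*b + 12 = (b - 3)*(b^2 - 3*b - 4) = (b - 3)*(b + 1)*(b - 4)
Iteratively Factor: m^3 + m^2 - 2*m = (m + 2)*(m^2 - m) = m*(m + 2)*(m - 1)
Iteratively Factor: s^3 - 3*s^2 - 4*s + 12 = (s + 2)*(s^2 - 5*s + 6) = (s - 3)*(s + 2)*(s - 2)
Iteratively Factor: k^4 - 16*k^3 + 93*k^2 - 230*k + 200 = (k - 5)*(k^3 - 11*k^2 + 38*k - 40) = (k - 5)*(k - 2)*(k^2 - 9*k + 20) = (k - 5)*(k - 4)*(k - 2)*(k - 5)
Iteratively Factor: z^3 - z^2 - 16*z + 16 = (z - 4)*(z^2 + 3*z - 4) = (z - 4)*(z + 4)*(z - 1)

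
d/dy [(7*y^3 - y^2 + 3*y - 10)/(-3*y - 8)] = (-42*y^3 - 165*y^2 + 16*y - 54)/(9*y^2 + 48*y + 64)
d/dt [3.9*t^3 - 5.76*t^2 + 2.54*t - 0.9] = 11.7*t^2 - 11.52*t + 2.54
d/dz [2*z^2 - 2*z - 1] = 4*z - 2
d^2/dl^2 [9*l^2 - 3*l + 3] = 18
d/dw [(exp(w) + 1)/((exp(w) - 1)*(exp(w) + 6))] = (-exp(2*w) - 2*exp(w) - 11)*exp(w)/(exp(4*w) + 10*exp(3*w) + 13*exp(2*w) - 60*exp(w) + 36)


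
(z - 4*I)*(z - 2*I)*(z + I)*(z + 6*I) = z^4 + I*z^3 + 28*z^2 - 20*I*z + 48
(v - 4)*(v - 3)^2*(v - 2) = v^4 - 12*v^3 + 53*v^2 - 102*v + 72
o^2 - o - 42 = (o - 7)*(o + 6)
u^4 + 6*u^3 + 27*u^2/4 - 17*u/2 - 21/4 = (u - 1)*(u + 1/2)*(u + 3)*(u + 7/2)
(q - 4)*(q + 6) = q^2 + 2*q - 24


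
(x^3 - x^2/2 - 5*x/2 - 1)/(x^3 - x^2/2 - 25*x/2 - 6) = (x^2 - x - 2)/(x^2 - x - 12)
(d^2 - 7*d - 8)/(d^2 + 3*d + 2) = (d - 8)/(d + 2)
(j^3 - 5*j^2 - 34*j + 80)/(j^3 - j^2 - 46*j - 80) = (j - 2)/(j + 2)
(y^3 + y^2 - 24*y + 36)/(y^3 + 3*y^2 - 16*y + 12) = (y - 3)/(y - 1)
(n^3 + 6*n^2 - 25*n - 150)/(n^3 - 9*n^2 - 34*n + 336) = (n^2 - 25)/(n^2 - 15*n + 56)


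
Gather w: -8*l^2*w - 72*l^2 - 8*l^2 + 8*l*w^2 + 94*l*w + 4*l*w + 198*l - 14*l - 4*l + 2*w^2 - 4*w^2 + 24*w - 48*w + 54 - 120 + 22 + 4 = -80*l^2 + 180*l + w^2*(8*l - 2) + w*(-8*l^2 + 98*l - 24) - 40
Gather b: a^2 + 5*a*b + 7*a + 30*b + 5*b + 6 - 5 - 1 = a^2 + 7*a + b*(5*a + 35)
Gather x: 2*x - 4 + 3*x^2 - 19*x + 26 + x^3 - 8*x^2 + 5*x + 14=x^3 - 5*x^2 - 12*x + 36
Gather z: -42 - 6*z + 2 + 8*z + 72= 2*z + 32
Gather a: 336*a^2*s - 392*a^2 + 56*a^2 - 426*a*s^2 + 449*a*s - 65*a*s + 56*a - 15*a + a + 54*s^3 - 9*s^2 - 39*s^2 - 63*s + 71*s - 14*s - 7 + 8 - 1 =a^2*(336*s - 336) + a*(-426*s^2 + 384*s + 42) + 54*s^3 - 48*s^2 - 6*s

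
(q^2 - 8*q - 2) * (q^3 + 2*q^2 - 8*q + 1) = q^5 - 6*q^4 - 26*q^3 + 61*q^2 + 8*q - 2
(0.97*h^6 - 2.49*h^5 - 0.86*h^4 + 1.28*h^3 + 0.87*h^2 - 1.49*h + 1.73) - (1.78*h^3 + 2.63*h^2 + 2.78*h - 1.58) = 0.97*h^6 - 2.49*h^5 - 0.86*h^4 - 0.5*h^3 - 1.76*h^2 - 4.27*h + 3.31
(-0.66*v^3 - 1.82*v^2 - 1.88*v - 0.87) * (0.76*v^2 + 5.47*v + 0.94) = -0.5016*v^5 - 4.9934*v^4 - 12.0046*v^3 - 12.6556*v^2 - 6.5261*v - 0.8178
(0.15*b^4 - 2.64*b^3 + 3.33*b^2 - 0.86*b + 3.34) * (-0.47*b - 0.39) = -0.0705*b^5 + 1.1823*b^4 - 0.5355*b^3 - 0.8945*b^2 - 1.2344*b - 1.3026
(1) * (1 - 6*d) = 1 - 6*d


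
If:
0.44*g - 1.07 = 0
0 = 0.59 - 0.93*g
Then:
No Solution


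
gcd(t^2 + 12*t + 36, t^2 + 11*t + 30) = t + 6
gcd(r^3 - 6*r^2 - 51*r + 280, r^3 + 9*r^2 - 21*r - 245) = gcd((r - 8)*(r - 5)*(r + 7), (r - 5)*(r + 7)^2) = r^2 + 2*r - 35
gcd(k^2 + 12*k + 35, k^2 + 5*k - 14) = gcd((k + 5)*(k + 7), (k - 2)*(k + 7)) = k + 7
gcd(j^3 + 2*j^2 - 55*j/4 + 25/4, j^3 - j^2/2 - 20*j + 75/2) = j^2 + 5*j/2 - 25/2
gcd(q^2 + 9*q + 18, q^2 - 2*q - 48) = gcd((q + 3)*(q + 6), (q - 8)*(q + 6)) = q + 6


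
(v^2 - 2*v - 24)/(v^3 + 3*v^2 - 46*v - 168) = (v - 6)/(v^2 - v - 42)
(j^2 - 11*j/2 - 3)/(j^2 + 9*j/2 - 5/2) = (2*j^2 - 11*j - 6)/(2*j^2 + 9*j - 5)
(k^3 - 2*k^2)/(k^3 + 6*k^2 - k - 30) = k^2/(k^2 + 8*k + 15)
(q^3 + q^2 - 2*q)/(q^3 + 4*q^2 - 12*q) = (q^2 + q - 2)/(q^2 + 4*q - 12)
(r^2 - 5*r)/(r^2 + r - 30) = r/(r + 6)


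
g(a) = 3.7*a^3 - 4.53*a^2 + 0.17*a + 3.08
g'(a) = 11.1*a^2 - 9.06*a + 0.17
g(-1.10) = -7.51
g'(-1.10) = 23.57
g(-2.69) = -102.18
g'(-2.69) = 104.86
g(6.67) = 900.62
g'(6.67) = 433.57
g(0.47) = 2.54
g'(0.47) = -1.64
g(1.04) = 2.52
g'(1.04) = 2.75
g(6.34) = 764.98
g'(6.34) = 388.90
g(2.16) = 19.60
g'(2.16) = 32.39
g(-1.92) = -40.13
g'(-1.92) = 58.48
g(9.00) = 2334.98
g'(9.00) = 817.73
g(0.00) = 3.08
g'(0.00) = 0.17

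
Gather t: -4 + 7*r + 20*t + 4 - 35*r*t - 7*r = t*(20 - 35*r)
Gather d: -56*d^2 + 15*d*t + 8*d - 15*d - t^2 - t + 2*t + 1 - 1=-56*d^2 + d*(15*t - 7) - t^2 + t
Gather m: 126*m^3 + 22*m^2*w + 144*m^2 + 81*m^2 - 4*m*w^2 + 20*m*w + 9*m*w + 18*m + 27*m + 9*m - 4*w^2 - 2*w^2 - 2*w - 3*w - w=126*m^3 + m^2*(22*w + 225) + m*(-4*w^2 + 29*w + 54) - 6*w^2 - 6*w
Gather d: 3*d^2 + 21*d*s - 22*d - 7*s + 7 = 3*d^2 + d*(21*s - 22) - 7*s + 7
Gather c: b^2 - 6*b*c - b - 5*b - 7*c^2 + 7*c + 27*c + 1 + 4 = b^2 - 6*b - 7*c^2 + c*(34 - 6*b) + 5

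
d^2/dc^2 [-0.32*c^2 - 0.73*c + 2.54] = -0.640000000000000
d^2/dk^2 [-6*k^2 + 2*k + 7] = -12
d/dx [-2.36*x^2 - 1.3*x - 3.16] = -4.72*x - 1.3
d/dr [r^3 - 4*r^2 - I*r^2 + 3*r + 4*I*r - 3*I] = 3*r^2 - 8*r - 2*I*r + 3 + 4*I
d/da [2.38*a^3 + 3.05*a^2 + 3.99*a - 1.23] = 7.14*a^2 + 6.1*a + 3.99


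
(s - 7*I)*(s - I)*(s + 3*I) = s^3 - 5*I*s^2 + 17*s - 21*I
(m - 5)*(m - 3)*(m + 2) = m^3 - 6*m^2 - m + 30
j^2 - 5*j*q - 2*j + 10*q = (j - 2)*(j - 5*q)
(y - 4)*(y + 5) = y^2 + y - 20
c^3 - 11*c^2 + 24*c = c*(c - 8)*(c - 3)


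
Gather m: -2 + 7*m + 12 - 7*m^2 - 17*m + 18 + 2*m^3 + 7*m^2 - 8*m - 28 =2*m^3 - 18*m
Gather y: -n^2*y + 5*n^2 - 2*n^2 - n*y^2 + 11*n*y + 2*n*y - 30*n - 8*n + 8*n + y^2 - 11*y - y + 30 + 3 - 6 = 3*n^2 - 30*n + y^2*(1 - n) + y*(-n^2 + 13*n - 12) + 27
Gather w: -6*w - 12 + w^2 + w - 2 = w^2 - 5*w - 14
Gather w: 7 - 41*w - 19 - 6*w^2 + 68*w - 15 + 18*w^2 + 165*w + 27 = 12*w^2 + 192*w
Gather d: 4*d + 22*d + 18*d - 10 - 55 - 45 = 44*d - 110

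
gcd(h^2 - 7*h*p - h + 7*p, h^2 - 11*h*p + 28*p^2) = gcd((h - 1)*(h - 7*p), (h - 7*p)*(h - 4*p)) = -h + 7*p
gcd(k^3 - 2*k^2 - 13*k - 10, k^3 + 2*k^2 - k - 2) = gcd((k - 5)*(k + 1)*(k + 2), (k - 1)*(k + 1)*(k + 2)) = k^2 + 3*k + 2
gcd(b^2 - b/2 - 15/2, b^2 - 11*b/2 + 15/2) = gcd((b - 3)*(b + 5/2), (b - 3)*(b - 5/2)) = b - 3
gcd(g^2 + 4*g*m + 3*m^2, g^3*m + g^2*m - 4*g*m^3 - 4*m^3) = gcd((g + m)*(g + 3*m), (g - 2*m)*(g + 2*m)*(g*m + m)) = 1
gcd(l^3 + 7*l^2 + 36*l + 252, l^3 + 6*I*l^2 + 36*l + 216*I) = l^2 + 36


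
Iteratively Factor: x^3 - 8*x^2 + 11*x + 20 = (x + 1)*(x^2 - 9*x + 20) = (x - 4)*(x + 1)*(x - 5)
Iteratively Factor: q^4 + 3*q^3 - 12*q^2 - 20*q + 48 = (q - 2)*(q^3 + 5*q^2 - 2*q - 24) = (q - 2)*(q + 3)*(q^2 + 2*q - 8) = (q - 2)^2*(q + 3)*(q + 4)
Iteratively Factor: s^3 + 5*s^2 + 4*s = (s + 4)*(s^2 + s) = (s + 1)*(s + 4)*(s)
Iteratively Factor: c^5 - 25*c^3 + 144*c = (c + 3)*(c^4 - 3*c^3 - 16*c^2 + 48*c) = (c - 3)*(c + 3)*(c^3 - 16*c) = (c - 3)*(c + 3)*(c + 4)*(c^2 - 4*c) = c*(c - 3)*(c + 3)*(c + 4)*(c - 4)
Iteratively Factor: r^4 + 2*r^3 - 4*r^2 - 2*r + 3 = (r + 1)*(r^3 + r^2 - 5*r + 3) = (r - 1)*(r + 1)*(r^2 + 2*r - 3) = (r - 1)*(r + 1)*(r + 3)*(r - 1)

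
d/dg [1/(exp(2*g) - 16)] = -2*exp(2*g)/(exp(2*g) - 16)^2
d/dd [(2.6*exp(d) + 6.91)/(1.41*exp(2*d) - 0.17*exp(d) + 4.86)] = (-3.666*exp(2*d) - 19.4862*exp(d) + 13.8107)*exp(d)/(1.9881*exp(4*d) - 0.4794*exp(3*d) + 13.7341*exp(2*d) - 1.6524*exp(d) + 23.6196)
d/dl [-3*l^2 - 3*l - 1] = -6*l - 3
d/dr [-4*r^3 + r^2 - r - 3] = -12*r^2 + 2*r - 1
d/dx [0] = 0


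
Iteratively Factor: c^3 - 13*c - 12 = (c - 4)*(c^2 + 4*c + 3) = (c - 4)*(c + 1)*(c + 3)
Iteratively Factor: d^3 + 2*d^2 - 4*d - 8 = (d + 2)*(d^2 - 4) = (d + 2)^2*(d - 2)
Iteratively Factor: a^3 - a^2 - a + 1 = (a - 1)*(a^2 - 1) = (a - 1)^2*(a + 1)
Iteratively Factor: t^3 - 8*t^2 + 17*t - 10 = (t - 5)*(t^2 - 3*t + 2) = (t - 5)*(t - 2)*(t - 1)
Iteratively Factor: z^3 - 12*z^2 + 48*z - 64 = (z - 4)*(z^2 - 8*z + 16) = (z - 4)^2*(z - 4)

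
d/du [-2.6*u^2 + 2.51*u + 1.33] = 2.51 - 5.2*u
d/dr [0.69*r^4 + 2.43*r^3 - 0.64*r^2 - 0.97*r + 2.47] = 2.76*r^3 + 7.29*r^2 - 1.28*r - 0.97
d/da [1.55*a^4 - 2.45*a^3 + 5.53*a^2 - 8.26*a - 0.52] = 6.2*a^3 - 7.35*a^2 + 11.06*a - 8.26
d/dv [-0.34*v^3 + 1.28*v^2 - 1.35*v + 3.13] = -1.02*v^2 + 2.56*v - 1.35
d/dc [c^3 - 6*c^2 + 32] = 3*c*(c - 4)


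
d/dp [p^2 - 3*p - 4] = 2*p - 3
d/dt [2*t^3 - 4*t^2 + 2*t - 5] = 6*t^2 - 8*t + 2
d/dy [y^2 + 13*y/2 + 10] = 2*y + 13/2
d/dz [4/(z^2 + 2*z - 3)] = 8*(-z - 1)/(z^2 + 2*z - 3)^2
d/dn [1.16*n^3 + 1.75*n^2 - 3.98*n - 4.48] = 3.48*n^2 + 3.5*n - 3.98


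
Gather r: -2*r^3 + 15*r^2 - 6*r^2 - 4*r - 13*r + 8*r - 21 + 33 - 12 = -2*r^3 + 9*r^2 - 9*r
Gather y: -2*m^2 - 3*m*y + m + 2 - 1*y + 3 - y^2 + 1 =-2*m^2 + m - y^2 + y*(-3*m - 1) + 6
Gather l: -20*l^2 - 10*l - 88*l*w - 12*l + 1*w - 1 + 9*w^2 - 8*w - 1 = -20*l^2 + l*(-88*w - 22) + 9*w^2 - 7*w - 2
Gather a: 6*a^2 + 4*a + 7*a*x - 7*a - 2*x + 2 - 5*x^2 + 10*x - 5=6*a^2 + a*(7*x - 3) - 5*x^2 + 8*x - 3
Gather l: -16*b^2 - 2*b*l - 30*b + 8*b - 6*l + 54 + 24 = -16*b^2 - 22*b + l*(-2*b - 6) + 78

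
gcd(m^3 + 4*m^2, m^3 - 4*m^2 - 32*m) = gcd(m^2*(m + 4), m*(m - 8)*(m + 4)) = m^2 + 4*m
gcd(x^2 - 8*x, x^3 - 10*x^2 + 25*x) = x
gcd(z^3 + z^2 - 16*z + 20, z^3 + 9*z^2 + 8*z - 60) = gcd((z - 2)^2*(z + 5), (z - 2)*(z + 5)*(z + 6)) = z^2 + 3*z - 10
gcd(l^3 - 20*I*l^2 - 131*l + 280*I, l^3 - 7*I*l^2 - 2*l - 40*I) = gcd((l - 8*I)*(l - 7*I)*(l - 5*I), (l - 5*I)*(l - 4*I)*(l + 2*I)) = l - 5*I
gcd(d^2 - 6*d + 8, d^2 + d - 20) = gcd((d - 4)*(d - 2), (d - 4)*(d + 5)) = d - 4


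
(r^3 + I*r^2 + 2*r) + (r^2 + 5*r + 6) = r^3 + r^2 + I*r^2 + 7*r + 6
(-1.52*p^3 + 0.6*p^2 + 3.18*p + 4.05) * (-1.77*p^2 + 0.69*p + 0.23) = 2.6904*p^5 - 2.1108*p^4 - 5.5642*p^3 - 4.8363*p^2 + 3.5259*p + 0.9315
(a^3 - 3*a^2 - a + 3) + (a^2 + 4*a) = a^3 - 2*a^2 + 3*a + 3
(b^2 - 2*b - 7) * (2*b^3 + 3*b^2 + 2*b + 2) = 2*b^5 - b^4 - 18*b^3 - 23*b^2 - 18*b - 14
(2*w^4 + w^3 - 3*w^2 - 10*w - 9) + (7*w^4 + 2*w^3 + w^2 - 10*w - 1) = 9*w^4 + 3*w^3 - 2*w^2 - 20*w - 10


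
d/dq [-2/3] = 0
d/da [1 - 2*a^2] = -4*a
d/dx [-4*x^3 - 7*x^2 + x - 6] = -12*x^2 - 14*x + 1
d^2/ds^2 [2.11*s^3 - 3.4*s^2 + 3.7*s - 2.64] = 12.66*s - 6.8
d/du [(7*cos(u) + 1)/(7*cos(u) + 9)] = -56*sin(u)/(7*cos(u) + 9)^2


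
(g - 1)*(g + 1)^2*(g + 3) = g^4 + 4*g^3 + 2*g^2 - 4*g - 3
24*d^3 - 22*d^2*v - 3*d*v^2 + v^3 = (-6*d + v)*(-d + v)*(4*d + v)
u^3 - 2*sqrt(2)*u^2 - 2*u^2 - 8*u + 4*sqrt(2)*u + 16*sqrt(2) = (u - 4)*(u + 2)*(u - 2*sqrt(2))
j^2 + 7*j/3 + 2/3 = (j + 1/3)*(j + 2)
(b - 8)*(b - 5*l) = b^2 - 5*b*l - 8*b + 40*l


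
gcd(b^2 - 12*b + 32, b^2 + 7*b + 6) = 1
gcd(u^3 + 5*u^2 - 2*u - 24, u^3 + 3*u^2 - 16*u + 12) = u - 2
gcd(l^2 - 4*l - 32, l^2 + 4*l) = l + 4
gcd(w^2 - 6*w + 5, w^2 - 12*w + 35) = w - 5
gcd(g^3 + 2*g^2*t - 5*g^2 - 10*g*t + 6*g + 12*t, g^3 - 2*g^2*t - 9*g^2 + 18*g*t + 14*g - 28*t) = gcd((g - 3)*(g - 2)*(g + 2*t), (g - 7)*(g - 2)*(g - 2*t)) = g - 2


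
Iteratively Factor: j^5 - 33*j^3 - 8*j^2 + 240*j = (j + 4)*(j^4 - 4*j^3 - 17*j^2 + 60*j) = (j - 5)*(j + 4)*(j^3 + j^2 - 12*j) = (j - 5)*(j + 4)^2*(j^2 - 3*j) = (j - 5)*(j - 3)*(j + 4)^2*(j)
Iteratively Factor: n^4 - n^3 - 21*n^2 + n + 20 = (n + 4)*(n^3 - 5*n^2 - n + 5) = (n - 1)*(n + 4)*(n^2 - 4*n - 5) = (n - 1)*(n + 1)*(n + 4)*(n - 5)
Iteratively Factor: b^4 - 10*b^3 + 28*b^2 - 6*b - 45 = (b - 3)*(b^3 - 7*b^2 + 7*b + 15) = (b - 5)*(b - 3)*(b^2 - 2*b - 3) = (b - 5)*(b - 3)*(b + 1)*(b - 3)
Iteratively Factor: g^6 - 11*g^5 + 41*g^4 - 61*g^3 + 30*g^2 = (g - 2)*(g^5 - 9*g^4 + 23*g^3 - 15*g^2) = (g - 5)*(g - 2)*(g^4 - 4*g^3 + 3*g^2) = g*(g - 5)*(g - 2)*(g^3 - 4*g^2 + 3*g) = g^2*(g - 5)*(g - 2)*(g^2 - 4*g + 3) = g^2*(g - 5)*(g - 2)*(g - 1)*(g - 3)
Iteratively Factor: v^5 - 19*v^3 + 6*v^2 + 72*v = (v - 3)*(v^4 + 3*v^3 - 10*v^2 - 24*v) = (v - 3)*(v + 2)*(v^3 + v^2 - 12*v) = v*(v - 3)*(v + 2)*(v^2 + v - 12) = v*(v - 3)^2*(v + 2)*(v + 4)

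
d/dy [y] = 1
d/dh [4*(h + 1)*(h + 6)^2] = 4*(h + 6)*(3*h + 8)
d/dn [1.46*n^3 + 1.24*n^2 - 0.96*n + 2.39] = 4.38*n^2 + 2.48*n - 0.96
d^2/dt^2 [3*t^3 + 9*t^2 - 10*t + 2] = 18*t + 18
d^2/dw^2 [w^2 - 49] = 2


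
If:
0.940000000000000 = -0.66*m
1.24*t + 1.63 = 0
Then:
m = -1.42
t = -1.31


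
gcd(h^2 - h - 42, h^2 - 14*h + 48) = 1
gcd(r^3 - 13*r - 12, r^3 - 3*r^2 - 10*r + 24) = r^2 - r - 12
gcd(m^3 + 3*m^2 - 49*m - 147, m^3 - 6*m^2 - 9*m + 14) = m - 7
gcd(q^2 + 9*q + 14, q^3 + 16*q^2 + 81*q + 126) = q + 7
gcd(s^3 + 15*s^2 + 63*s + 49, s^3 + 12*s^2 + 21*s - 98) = s^2 + 14*s + 49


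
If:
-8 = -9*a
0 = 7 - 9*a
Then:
No Solution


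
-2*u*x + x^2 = x*(-2*u + x)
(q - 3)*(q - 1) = q^2 - 4*q + 3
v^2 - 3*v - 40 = (v - 8)*(v + 5)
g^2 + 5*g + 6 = (g + 2)*(g + 3)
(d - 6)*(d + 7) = d^2 + d - 42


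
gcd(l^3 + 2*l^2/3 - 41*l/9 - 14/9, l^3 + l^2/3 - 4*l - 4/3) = l^2 - 5*l/3 - 2/3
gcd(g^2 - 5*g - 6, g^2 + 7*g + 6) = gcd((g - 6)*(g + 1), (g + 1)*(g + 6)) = g + 1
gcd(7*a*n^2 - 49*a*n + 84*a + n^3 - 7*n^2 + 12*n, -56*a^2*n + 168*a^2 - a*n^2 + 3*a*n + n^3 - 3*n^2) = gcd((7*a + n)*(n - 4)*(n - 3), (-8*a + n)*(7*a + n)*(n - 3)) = 7*a*n - 21*a + n^2 - 3*n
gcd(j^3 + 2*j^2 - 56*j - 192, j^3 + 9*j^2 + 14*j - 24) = j^2 + 10*j + 24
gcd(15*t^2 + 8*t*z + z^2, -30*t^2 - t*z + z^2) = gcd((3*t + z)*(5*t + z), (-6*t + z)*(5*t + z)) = 5*t + z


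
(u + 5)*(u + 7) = u^2 + 12*u + 35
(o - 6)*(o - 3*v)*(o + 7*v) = o^3 + 4*o^2*v - 6*o^2 - 21*o*v^2 - 24*o*v + 126*v^2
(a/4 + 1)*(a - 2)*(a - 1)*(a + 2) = a^4/4 + 3*a^3/4 - 2*a^2 - 3*a + 4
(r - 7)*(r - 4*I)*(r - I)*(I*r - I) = I*r^4 + 5*r^3 - 8*I*r^3 - 40*r^2 + 3*I*r^2 + 35*r + 32*I*r - 28*I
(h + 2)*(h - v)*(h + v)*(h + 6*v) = h^4 + 6*h^3*v + 2*h^3 - h^2*v^2 + 12*h^2*v - 6*h*v^3 - 2*h*v^2 - 12*v^3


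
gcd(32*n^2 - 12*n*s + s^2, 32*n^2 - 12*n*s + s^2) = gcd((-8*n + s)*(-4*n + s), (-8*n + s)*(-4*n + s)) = 32*n^2 - 12*n*s + s^2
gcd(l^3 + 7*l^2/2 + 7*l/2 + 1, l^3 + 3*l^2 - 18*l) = 1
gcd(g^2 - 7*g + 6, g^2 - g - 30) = g - 6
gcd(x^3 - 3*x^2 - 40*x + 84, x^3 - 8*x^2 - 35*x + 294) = x^2 - x - 42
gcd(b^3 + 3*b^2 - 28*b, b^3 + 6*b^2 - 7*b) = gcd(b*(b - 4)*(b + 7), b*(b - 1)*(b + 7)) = b^2 + 7*b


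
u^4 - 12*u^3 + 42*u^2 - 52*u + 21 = (u - 7)*(u - 3)*(u - 1)^2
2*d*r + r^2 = r*(2*d + r)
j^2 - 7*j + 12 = (j - 4)*(j - 3)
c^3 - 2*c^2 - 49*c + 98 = (c - 7)*(c - 2)*(c + 7)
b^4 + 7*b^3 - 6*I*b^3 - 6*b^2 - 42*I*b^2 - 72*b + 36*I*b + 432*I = (b - 3)*(b + 4)*(b + 6)*(b - 6*I)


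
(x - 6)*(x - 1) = x^2 - 7*x + 6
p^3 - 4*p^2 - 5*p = p*(p - 5)*(p + 1)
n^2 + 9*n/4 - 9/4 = (n - 3/4)*(n + 3)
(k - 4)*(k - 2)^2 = k^3 - 8*k^2 + 20*k - 16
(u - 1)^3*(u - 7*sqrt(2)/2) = u^4 - 7*sqrt(2)*u^3/2 - 3*u^3 + 3*u^2 + 21*sqrt(2)*u^2/2 - 21*sqrt(2)*u/2 - u + 7*sqrt(2)/2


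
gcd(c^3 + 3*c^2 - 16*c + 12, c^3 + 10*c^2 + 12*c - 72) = c^2 + 4*c - 12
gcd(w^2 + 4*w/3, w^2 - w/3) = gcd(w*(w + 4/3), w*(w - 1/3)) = w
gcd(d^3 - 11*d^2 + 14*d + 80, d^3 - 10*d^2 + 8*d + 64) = d^2 - 6*d - 16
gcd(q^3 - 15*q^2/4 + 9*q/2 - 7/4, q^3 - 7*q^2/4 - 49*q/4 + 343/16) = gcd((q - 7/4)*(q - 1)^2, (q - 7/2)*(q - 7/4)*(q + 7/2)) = q - 7/4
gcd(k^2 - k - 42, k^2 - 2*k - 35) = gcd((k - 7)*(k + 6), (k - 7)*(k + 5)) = k - 7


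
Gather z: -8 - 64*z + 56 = 48 - 64*z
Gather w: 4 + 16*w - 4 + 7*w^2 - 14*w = 7*w^2 + 2*w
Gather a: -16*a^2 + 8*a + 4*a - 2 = -16*a^2 + 12*a - 2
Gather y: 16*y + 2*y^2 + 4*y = 2*y^2 + 20*y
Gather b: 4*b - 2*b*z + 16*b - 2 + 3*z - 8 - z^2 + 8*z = b*(20 - 2*z) - z^2 + 11*z - 10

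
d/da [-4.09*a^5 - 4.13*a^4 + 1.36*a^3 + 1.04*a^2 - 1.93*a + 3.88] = -20.45*a^4 - 16.52*a^3 + 4.08*a^2 + 2.08*a - 1.93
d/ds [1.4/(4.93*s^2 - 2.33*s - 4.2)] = (3.262 - 13.804*s)/(-4.93*s^2 + 2.33*s + 4.2)^2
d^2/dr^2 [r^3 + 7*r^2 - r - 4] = 6*r + 14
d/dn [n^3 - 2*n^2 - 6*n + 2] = 3*n^2 - 4*n - 6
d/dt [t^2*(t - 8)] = t*(3*t - 16)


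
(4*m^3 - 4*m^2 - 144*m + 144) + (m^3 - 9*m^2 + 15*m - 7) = 5*m^3 - 13*m^2 - 129*m + 137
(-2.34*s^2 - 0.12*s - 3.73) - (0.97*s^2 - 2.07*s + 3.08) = -3.31*s^2 + 1.95*s - 6.81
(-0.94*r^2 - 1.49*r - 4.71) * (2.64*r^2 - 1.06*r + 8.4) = -2.4816*r^4 - 2.9372*r^3 - 18.751*r^2 - 7.5234*r - 39.564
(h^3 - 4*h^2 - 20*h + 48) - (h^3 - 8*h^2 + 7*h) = 4*h^2 - 27*h + 48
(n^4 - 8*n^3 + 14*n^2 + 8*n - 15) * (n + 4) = n^5 - 4*n^4 - 18*n^3 + 64*n^2 + 17*n - 60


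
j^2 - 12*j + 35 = (j - 7)*(j - 5)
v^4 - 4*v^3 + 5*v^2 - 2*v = v*(v - 2)*(v - 1)^2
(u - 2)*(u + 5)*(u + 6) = u^3 + 9*u^2 + 8*u - 60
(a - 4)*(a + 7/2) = a^2 - a/2 - 14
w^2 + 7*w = w*(w + 7)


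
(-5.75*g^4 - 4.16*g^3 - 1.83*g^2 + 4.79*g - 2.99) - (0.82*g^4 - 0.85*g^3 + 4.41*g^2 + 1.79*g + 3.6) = -6.57*g^4 - 3.31*g^3 - 6.24*g^2 + 3.0*g - 6.59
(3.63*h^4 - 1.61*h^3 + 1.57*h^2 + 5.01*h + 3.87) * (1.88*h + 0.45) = 6.8244*h^5 - 1.3933*h^4 + 2.2271*h^3 + 10.1253*h^2 + 9.5301*h + 1.7415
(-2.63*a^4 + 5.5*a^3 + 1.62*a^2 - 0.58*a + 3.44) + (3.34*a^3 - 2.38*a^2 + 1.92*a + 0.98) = -2.63*a^4 + 8.84*a^3 - 0.76*a^2 + 1.34*a + 4.42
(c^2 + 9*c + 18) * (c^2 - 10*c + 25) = c^4 - c^3 - 47*c^2 + 45*c + 450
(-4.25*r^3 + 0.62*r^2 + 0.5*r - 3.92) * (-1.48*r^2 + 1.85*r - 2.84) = 6.29*r^5 - 8.7801*r^4 + 12.477*r^3 + 4.9658*r^2 - 8.672*r + 11.1328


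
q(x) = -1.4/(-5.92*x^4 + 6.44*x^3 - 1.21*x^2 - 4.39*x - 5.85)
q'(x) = -1.4*(23.68*x^3 - 19.32*x^2 + 2.42*x + 4.39)/(-5.92*x^4 + 6.44*x^3 - 1.21*x^2 - 4.39*x - 5.85)^2 = (-33.152*x^3 + 27.048*x^2 - 3.388*x - 6.146)/(5.92*x^4 - 6.44*x^3 + 1.21*x^2 + 4.39*x + 5.85)^2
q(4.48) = 0.00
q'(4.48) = -0.00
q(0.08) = 0.23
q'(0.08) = -0.16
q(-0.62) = 0.23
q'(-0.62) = 0.40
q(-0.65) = 0.22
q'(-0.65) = 0.41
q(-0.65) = 0.22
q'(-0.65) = 0.41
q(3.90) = 0.00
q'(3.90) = -0.00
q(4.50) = 0.00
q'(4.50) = -0.00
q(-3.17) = 0.00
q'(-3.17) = 0.00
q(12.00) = 0.00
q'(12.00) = -0.00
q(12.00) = 0.00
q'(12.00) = -0.00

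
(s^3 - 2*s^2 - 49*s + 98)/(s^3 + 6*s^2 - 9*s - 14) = (s - 7)/(s + 1)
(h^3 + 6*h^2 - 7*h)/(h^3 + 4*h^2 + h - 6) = h*(h + 7)/(h^2 + 5*h + 6)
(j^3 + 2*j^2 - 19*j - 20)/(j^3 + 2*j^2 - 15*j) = (j^2 - 3*j - 4)/(j*(j - 3))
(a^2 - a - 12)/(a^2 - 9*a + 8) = (a^2 - a - 12)/(a^2 - 9*a + 8)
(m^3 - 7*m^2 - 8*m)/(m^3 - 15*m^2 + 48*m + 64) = m/(m - 8)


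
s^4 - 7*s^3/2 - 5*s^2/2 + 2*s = s*(s - 4)*(s - 1/2)*(s + 1)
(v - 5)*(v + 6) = v^2 + v - 30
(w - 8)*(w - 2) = w^2 - 10*w + 16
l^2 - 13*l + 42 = (l - 7)*(l - 6)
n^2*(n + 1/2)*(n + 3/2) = n^4 + 2*n^3 + 3*n^2/4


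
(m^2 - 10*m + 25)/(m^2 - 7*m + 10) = (m - 5)/(m - 2)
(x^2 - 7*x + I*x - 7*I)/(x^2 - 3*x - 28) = (x + I)/(x + 4)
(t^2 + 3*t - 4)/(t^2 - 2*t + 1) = (t + 4)/(t - 1)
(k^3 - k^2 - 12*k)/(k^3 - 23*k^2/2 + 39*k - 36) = 2*k*(k + 3)/(2*k^2 - 15*k + 18)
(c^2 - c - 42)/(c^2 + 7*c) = (c^2 - c - 42)/(c*(c + 7))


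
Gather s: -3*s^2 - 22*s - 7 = -3*s^2 - 22*s - 7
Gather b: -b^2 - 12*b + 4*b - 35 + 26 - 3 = -b^2 - 8*b - 12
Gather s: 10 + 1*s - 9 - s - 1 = 0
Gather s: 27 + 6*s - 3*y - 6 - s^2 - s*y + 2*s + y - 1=-s^2 + s*(8 - y) - 2*y + 20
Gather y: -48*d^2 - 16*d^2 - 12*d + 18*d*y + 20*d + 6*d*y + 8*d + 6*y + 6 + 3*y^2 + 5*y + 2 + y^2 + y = -64*d^2 + 16*d + 4*y^2 + y*(24*d + 12) + 8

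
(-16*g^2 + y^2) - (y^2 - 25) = 25 - 16*g^2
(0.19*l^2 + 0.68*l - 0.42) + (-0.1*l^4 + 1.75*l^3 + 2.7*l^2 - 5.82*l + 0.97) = -0.1*l^4 + 1.75*l^3 + 2.89*l^2 - 5.14*l + 0.55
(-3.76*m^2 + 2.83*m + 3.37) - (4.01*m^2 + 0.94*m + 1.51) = -7.77*m^2 + 1.89*m + 1.86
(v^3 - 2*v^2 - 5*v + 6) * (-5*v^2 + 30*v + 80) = -5*v^5 + 40*v^4 + 45*v^3 - 340*v^2 - 220*v + 480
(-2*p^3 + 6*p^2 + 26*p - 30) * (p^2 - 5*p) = -2*p^5 + 16*p^4 - 4*p^3 - 160*p^2 + 150*p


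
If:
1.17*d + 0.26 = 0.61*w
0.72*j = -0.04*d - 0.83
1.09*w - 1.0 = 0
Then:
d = 0.26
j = -1.17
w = 0.92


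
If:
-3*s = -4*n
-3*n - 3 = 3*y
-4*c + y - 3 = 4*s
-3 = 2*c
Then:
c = -3/2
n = 6/19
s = 8/19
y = -25/19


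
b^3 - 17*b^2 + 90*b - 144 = (b - 8)*(b - 6)*(b - 3)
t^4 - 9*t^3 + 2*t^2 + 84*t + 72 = (t - 6)^2*(t + 1)*(t + 2)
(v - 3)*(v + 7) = v^2 + 4*v - 21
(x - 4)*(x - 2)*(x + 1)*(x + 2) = x^4 - 3*x^3 - 8*x^2 + 12*x + 16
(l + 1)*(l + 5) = l^2 + 6*l + 5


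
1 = 1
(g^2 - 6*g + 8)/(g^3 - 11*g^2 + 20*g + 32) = (g - 2)/(g^2 - 7*g - 8)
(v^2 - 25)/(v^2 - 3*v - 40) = (v - 5)/(v - 8)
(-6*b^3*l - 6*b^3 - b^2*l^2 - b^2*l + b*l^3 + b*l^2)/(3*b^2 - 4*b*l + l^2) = b*(-2*b*l - 2*b - l^2 - l)/(b - l)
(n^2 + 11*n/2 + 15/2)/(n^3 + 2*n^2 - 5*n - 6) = (n + 5/2)/(n^2 - n - 2)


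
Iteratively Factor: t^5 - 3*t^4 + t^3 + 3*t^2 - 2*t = (t)*(t^4 - 3*t^3 + t^2 + 3*t - 2) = t*(t - 2)*(t^3 - t^2 - t + 1) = t*(t - 2)*(t + 1)*(t^2 - 2*t + 1) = t*(t - 2)*(t - 1)*(t + 1)*(t - 1)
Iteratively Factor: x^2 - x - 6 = (x + 2)*(x - 3)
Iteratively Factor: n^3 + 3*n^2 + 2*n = (n + 1)*(n^2 + 2*n) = (n + 1)*(n + 2)*(n)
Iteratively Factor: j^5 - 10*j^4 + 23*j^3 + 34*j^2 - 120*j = (j - 3)*(j^4 - 7*j^3 + 2*j^2 + 40*j) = (j - 3)*(j + 2)*(j^3 - 9*j^2 + 20*j) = (j - 4)*(j - 3)*(j + 2)*(j^2 - 5*j) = j*(j - 4)*(j - 3)*(j + 2)*(j - 5)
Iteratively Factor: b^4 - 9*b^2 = (b - 3)*(b^3 + 3*b^2) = (b - 3)*(b + 3)*(b^2) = b*(b - 3)*(b + 3)*(b)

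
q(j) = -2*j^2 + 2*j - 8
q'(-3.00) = 14.00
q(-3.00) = -32.00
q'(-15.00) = 62.00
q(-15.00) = -488.00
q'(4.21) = -14.84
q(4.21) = -35.03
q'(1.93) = -5.72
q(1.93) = -11.59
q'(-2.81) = 13.24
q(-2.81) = -29.41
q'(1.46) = -3.84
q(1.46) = -9.34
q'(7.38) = -27.52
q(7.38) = -102.17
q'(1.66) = -4.64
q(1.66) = -10.19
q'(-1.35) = 7.40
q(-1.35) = -14.34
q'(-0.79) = 5.16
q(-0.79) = -10.83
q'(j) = 2 - 4*j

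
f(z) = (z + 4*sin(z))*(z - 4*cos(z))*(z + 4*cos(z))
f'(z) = (1 - 4*sin(z))*(z + 4*sin(z))*(z - 4*cos(z)) + (z + 4*sin(z))*(z + 4*cos(z))*(4*sin(z) + 1) + (z - 4*cos(z))*(z + 4*cos(z))*(4*cos(z) + 1)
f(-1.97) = -8.28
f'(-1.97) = -43.34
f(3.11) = -20.43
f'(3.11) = 35.78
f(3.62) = 0.88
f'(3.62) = 34.87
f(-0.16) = 12.41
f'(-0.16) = -72.78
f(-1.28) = -1.65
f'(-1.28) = 58.71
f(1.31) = 3.38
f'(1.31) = 56.14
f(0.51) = -29.37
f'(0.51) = -17.48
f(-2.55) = 21.62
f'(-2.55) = -35.95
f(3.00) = -23.82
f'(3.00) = 25.23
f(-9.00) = -721.09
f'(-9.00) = -115.36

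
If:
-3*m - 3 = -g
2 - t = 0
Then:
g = 3*m + 3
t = 2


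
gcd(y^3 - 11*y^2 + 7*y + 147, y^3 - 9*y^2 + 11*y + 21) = y - 7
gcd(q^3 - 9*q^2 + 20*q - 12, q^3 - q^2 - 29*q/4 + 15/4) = 1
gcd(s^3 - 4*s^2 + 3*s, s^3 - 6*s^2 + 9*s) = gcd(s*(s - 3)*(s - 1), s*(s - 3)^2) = s^2 - 3*s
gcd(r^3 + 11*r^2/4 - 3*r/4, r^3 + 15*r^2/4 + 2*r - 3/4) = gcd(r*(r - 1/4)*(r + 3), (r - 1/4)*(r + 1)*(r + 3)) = r^2 + 11*r/4 - 3/4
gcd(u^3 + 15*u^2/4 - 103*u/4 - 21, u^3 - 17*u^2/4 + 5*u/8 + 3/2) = u - 4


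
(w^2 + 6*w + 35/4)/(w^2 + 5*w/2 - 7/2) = (w + 5/2)/(w - 1)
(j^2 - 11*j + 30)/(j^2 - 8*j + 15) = (j - 6)/(j - 3)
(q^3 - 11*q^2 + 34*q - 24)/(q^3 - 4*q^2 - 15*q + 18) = (q - 4)/(q + 3)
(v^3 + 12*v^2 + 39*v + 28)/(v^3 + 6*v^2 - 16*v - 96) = (v^2 + 8*v + 7)/(v^2 + 2*v - 24)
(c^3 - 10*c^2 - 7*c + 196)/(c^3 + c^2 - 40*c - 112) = (c - 7)/(c + 4)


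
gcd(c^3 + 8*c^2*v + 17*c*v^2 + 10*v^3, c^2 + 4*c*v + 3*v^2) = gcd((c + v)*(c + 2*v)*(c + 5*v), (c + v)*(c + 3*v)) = c + v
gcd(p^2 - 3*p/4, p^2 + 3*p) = p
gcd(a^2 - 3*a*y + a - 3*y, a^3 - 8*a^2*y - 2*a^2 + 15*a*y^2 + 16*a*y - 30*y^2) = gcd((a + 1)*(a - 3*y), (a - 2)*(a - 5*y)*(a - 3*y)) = -a + 3*y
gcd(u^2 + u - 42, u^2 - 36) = u - 6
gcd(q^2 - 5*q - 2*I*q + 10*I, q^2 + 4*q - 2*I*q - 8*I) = q - 2*I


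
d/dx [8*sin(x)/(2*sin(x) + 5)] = 40*cos(x)/(2*sin(x) + 5)^2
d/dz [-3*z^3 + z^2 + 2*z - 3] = -9*z^2 + 2*z + 2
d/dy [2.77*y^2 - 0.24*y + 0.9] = 5.54*y - 0.24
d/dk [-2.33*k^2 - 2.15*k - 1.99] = -4.66*k - 2.15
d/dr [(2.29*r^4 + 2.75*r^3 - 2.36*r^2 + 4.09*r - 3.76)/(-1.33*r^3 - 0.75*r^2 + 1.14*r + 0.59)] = (-3.0457*r^6 - 3.435*r^5 + 2.6305*r^4 + 22.5538*r^3 - 9.7578*r^2 - 8.4248*r + 6.6995)/(1.7689*r^6 + 1.995*r^5 - 2.4699*r^4 - 3.2794*r^3 + 0.4146*r^2 + 1.3452*r + 0.3481)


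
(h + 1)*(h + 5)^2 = h^3 + 11*h^2 + 35*h + 25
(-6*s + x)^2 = 36*s^2 - 12*s*x + x^2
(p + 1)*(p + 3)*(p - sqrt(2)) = p^3 - sqrt(2)*p^2 + 4*p^2 - 4*sqrt(2)*p + 3*p - 3*sqrt(2)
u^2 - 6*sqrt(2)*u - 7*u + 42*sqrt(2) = (u - 7)*(u - 6*sqrt(2))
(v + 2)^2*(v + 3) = v^3 + 7*v^2 + 16*v + 12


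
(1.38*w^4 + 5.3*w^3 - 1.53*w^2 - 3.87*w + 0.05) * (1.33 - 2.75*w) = -3.795*w^5 - 12.7396*w^4 + 11.2565*w^3 + 8.6076*w^2 - 5.2846*w + 0.0665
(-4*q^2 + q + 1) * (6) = -24*q^2 + 6*q + 6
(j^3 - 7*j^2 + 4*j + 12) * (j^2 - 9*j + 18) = j^5 - 16*j^4 + 85*j^3 - 150*j^2 - 36*j + 216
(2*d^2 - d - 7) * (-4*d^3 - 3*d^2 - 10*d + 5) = -8*d^5 - 2*d^4 + 11*d^3 + 41*d^2 + 65*d - 35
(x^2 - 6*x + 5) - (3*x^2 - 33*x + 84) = -2*x^2 + 27*x - 79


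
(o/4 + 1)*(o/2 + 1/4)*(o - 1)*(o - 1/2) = o^4/8 + 3*o^3/8 - 17*o^2/32 - 3*o/32 + 1/8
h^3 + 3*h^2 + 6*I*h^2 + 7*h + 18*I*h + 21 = (h + 3)*(h - I)*(h + 7*I)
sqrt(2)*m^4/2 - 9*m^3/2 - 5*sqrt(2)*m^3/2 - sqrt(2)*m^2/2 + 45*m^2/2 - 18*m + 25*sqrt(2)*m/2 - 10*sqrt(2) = (m - 4)*(m - 1)*(m - 5*sqrt(2))*(sqrt(2)*m/2 + 1/2)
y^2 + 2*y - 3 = (y - 1)*(y + 3)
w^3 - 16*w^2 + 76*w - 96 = (w - 8)*(w - 6)*(w - 2)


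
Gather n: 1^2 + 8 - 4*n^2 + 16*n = -4*n^2 + 16*n + 9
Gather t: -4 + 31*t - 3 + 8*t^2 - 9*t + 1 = 8*t^2 + 22*t - 6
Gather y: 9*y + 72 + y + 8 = 10*y + 80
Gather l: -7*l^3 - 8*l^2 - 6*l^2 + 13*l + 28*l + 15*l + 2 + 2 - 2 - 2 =-7*l^3 - 14*l^2 + 56*l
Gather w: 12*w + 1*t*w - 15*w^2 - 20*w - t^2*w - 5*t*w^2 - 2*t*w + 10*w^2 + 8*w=w^2*(-5*t - 5) + w*(-t^2 - t)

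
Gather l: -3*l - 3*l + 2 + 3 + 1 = 6 - 6*l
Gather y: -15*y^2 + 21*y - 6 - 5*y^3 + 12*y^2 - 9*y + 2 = -5*y^3 - 3*y^2 + 12*y - 4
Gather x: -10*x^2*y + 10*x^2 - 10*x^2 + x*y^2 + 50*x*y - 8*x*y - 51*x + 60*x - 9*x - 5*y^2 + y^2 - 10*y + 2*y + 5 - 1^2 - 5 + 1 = -10*x^2*y + x*(y^2 + 42*y) - 4*y^2 - 8*y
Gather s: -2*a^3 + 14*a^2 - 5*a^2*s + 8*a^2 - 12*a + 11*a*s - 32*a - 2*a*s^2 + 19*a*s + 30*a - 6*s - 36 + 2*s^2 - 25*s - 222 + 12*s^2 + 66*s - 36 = -2*a^3 + 22*a^2 - 14*a + s^2*(14 - 2*a) + s*(-5*a^2 + 30*a + 35) - 294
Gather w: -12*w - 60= -12*w - 60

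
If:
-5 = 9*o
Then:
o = -5/9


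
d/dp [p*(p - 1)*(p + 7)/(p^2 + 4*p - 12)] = (p^4 + 8*p^3 - 5*p^2 - 144*p + 84)/(p^4 + 8*p^3 - 8*p^2 - 96*p + 144)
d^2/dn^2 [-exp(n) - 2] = -exp(n)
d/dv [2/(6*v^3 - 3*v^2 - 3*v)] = 2*(-6*v^2 + 2*v + 1)/(3*v^2*(-2*v^2 + v + 1)^2)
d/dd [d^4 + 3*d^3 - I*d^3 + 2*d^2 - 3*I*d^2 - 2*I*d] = 4*d^3 + d^2*(9 - 3*I) + d*(4 - 6*I) - 2*I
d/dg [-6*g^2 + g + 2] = 1 - 12*g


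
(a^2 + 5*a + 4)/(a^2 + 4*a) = (a + 1)/a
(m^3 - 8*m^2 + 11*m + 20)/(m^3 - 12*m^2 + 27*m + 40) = (m - 4)/(m - 8)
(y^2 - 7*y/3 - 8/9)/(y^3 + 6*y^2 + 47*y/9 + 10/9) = (3*y - 8)/(3*y^2 + 17*y + 10)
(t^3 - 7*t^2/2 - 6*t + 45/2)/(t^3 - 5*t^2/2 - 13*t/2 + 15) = (t - 3)/(t - 2)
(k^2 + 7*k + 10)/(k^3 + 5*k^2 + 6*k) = (k + 5)/(k*(k + 3))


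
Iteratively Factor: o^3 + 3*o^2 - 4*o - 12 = (o + 2)*(o^2 + o - 6) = (o - 2)*(o + 2)*(o + 3)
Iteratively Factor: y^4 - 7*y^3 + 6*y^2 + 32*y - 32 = (y - 4)*(y^3 - 3*y^2 - 6*y + 8) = (y - 4)*(y - 1)*(y^2 - 2*y - 8) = (y - 4)*(y - 1)*(y + 2)*(y - 4)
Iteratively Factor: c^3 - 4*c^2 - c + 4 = (c - 1)*(c^2 - 3*c - 4) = (c - 4)*(c - 1)*(c + 1)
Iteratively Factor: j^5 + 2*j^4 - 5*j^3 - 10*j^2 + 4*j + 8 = (j + 2)*(j^4 - 5*j^2 + 4) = (j - 2)*(j + 2)*(j^3 + 2*j^2 - j - 2) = (j - 2)*(j + 1)*(j + 2)*(j^2 + j - 2) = (j - 2)*(j - 1)*(j + 1)*(j + 2)*(j + 2)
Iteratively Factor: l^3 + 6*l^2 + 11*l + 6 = (l + 2)*(l^2 + 4*l + 3) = (l + 2)*(l + 3)*(l + 1)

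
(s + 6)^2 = s^2 + 12*s + 36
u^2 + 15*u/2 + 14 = (u + 7/2)*(u + 4)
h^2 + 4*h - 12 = (h - 2)*(h + 6)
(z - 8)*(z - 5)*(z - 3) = z^3 - 16*z^2 + 79*z - 120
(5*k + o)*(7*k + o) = 35*k^2 + 12*k*o + o^2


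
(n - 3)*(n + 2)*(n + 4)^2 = n^4 + 7*n^3 + 2*n^2 - 64*n - 96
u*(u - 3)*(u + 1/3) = u^3 - 8*u^2/3 - u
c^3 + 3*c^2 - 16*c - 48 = (c - 4)*(c + 3)*(c + 4)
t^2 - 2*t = t*(t - 2)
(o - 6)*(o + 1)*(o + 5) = o^3 - 31*o - 30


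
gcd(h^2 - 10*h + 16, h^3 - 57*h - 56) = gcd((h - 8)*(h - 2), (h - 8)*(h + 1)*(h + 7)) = h - 8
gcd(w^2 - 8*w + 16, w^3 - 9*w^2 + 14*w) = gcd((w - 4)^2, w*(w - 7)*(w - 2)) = 1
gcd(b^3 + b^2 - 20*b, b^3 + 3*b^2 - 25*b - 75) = b + 5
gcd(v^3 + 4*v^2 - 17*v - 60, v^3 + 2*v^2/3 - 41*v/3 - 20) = v^2 - v - 12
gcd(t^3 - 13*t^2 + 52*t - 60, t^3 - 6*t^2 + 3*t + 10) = t^2 - 7*t + 10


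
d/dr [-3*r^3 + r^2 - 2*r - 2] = -9*r^2 + 2*r - 2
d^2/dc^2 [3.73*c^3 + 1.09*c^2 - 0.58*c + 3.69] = 22.38*c + 2.18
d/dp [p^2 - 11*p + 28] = 2*p - 11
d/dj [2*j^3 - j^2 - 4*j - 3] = 6*j^2 - 2*j - 4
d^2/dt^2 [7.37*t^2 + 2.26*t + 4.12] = 14.7400000000000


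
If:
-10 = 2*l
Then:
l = -5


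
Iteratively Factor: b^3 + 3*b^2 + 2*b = (b)*(b^2 + 3*b + 2) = b*(b + 1)*(b + 2)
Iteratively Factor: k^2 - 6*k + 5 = (k - 5)*(k - 1)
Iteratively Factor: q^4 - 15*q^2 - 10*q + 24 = (q - 4)*(q^3 + 4*q^2 + q - 6) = (q - 4)*(q + 2)*(q^2 + 2*q - 3) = (q - 4)*(q + 2)*(q + 3)*(q - 1)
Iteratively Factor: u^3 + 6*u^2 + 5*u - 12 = (u - 1)*(u^2 + 7*u + 12) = (u - 1)*(u + 4)*(u + 3)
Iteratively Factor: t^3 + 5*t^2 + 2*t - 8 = (t + 2)*(t^2 + 3*t - 4) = (t + 2)*(t + 4)*(t - 1)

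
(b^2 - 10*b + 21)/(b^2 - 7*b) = (b - 3)/b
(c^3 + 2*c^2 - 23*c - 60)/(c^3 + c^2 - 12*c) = (c^2 - 2*c - 15)/(c*(c - 3))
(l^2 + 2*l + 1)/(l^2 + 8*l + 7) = (l + 1)/(l + 7)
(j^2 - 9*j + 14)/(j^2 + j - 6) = (j - 7)/(j + 3)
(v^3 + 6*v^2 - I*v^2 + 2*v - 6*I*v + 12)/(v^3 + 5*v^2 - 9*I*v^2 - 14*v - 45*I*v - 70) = (v^2 + v*(6 + I) + 6*I)/(v^2 + v*(5 - 7*I) - 35*I)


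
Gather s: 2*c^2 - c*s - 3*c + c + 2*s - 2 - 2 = 2*c^2 - 2*c + s*(2 - c) - 4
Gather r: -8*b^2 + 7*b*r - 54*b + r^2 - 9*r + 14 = -8*b^2 - 54*b + r^2 + r*(7*b - 9) + 14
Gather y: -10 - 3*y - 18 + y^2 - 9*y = y^2 - 12*y - 28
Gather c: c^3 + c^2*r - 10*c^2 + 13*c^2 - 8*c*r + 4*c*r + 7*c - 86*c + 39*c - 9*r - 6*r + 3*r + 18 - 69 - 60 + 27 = c^3 + c^2*(r + 3) + c*(-4*r - 40) - 12*r - 84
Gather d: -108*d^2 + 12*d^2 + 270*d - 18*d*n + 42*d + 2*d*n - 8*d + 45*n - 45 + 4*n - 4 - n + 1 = -96*d^2 + d*(304 - 16*n) + 48*n - 48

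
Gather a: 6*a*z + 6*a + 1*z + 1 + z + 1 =a*(6*z + 6) + 2*z + 2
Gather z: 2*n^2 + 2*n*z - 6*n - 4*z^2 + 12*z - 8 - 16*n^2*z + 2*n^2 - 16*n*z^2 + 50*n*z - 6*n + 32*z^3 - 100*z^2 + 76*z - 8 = 4*n^2 - 12*n + 32*z^3 + z^2*(-16*n - 104) + z*(-16*n^2 + 52*n + 88) - 16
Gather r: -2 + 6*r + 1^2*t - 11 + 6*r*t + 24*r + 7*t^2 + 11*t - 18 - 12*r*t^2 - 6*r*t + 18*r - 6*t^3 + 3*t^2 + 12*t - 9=r*(48 - 12*t^2) - 6*t^3 + 10*t^2 + 24*t - 40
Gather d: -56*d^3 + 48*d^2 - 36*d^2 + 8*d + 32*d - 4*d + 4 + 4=-56*d^3 + 12*d^2 + 36*d + 8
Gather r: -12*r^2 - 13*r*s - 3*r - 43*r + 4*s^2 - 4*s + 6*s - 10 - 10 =-12*r^2 + r*(-13*s - 46) + 4*s^2 + 2*s - 20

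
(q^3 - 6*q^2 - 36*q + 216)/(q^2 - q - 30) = (q^2 - 36)/(q + 5)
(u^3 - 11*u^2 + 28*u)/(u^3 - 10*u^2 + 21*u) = (u - 4)/(u - 3)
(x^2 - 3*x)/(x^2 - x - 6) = x/(x + 2)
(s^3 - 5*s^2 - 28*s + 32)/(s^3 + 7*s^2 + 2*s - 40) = (s^2 - 9*s + 8)/(s^2 + 3*s - 10)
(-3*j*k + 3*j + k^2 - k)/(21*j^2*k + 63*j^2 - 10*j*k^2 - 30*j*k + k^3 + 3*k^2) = (1 - k)/(7*j*k + 21*j - k^2 - 3*k)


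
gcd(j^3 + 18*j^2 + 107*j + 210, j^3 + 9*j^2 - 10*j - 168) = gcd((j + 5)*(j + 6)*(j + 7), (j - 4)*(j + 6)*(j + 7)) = j^2 + 13*j + 42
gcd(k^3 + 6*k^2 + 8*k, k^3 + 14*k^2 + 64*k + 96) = k + 4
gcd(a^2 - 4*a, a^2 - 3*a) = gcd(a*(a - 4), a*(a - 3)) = a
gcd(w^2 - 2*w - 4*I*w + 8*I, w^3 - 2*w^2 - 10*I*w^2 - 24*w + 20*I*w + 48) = w^2 + w*(-2 - 4*I) + 8*I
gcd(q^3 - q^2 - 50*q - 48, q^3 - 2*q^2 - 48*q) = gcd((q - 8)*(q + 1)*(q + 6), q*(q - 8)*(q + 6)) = q^2 - 2*q - 48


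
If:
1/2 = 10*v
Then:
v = 1/20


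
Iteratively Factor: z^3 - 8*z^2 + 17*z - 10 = (z - 2)*(z^2 - 6*z + 5) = (z - 5)*(z - 2)*(z - 1)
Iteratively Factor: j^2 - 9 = (j - 3)*(j + 3)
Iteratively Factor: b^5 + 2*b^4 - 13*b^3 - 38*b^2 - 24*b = (b + 1)*(b^4 + b^3 - 14*b^2 - 24*b) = b*(b + 1)*(b^3 + b^2 - 14*b - 24) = b*(b + 1)*(b + 3)*(b^2 - 2*b - 8) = b*(b - 4)*(b + 1)*(b + 3)*(b + 2)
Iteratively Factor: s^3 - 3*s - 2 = (s - 2)*(s^2 + 2*s + 1) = (s - 2)*(s + 1)*(s + 1)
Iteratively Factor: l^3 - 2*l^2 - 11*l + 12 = (l - 4)*(l^2 + 2*l - 3) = (l - 4)*(l - 1)*(l + 3)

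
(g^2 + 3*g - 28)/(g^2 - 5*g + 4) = (g + 7)/(g - 1)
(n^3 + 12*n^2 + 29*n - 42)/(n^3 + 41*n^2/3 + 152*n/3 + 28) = 3*(n - 1)/(3*n + 2)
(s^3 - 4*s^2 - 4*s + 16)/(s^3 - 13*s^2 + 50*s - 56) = (s + 2)/(s - 7)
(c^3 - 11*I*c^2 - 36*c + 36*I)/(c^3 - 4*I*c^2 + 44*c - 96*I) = (c^2 - 9*I*c - 18)/(c^2 - 2*I*c + 48)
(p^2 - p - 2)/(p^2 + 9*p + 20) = (p^2 - p - 2)/(p^2 + 9*p + 20)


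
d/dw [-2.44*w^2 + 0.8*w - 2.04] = 0.8 - 4.88*w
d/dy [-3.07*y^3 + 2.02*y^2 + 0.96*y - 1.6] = -9.21*y^2 + 4.04*y + 0.96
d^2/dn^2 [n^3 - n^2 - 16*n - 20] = 6*n - 2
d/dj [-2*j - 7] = -2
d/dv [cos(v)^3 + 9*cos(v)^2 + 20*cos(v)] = (3*sin(v)^2 - 18*cos(v) - 23)*sin(v)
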